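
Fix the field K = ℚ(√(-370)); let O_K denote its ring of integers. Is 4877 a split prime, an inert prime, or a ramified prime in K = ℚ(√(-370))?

d = -370 ≡ 2 (mod 4), so O_K = ℤ[√-370] and disc(K) = 4d = -1480.
Since gcd(4877, -1480) = 1 the prime 4877 does not ramify.
Compute (-370/4877) via Euler: 4507^((4877-1)/2) mod 4877 = 1, so (-370/4877) = 1.
Legendre symbol 1 ⇒ 4877 is split.

4877 splits in O_K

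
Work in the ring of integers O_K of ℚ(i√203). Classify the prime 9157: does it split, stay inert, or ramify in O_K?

Since -203 ≡ 1 mod 4, the ring of integers is ℤ[(1+√-203)/2] with discriminant -203.
9157 ∤ -203, so 9157 is unramified.
Legendre symbol by Euler's criterion: (-203/9157) ≡ (-203)^4578 ≡ 1 (mod 9157), i.e. (-203/9157) = 1.
Legendre symbol 1 ⇒ 9157 is split.

split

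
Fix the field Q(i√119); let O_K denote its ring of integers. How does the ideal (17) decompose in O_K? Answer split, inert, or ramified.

d = -119 ≡ 1 (mod 4), so O_K = ℤ[(1+√-119)/2] and disc(K) = d = -119.
disc(K) = -119 = 17·(-7), so p = 17 is ramified.

ramified — (17) = 𝔭²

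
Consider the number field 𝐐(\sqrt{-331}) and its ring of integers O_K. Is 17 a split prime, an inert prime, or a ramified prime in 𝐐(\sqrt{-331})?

split

-331 mod 4 = 1, hence disc K = -331 and O_K = ℤ[(1+√-331)/2].
Since gcd(17, -331) = 1 the prime 17 does not ramify.
Compute (-331/17) via Euler: 9^((17-1)/2) mod 17 = 1, so (-331/17) = 1.
d is a quadratic residue mod p, hence 17 splits in O_K.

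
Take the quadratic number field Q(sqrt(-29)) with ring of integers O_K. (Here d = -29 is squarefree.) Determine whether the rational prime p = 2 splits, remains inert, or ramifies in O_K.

ramified — (2) = 𝔭²

-29 mod 4 = 3, hence disc K = 4·(-29) = -116 and O_K = ℤ[√-29].
Ramification test: 2 | -116. The prime 2 ramifies in K.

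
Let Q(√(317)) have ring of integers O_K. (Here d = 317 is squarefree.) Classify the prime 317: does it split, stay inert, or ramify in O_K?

ramified — (317) = 𝔭²

Since 317 ≡ 1 mod 4, the ring of integers is ℤ[(1+√317)/2] with discriminant 317.
Ramification test: 317 | 317. The prime 317 ramifies in K.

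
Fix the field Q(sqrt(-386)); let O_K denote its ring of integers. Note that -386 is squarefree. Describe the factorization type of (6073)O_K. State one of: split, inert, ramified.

p is inert

Since -386 ≢ 1 mod 4, the ring of integers is ℤ[√-386] with discriminant 4·(-386) = -1544.
6073 ∤ -1544, so 6073 is unramified.
Euler's criterion: (-386)^3036 mod 6073 = 6072. Thus (-386|6073) = -1.
d is a non-residue mod p, hence 6073 remains inert in O_K.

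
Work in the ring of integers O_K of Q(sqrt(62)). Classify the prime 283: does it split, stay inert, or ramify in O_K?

split — (283) = 𝔭₁𝔭₂ with 𝔭₁ ≠ 𝔭₂

Since 62 ≢ 1 mod 4, the ring of integers is ℤ[√62] with discriminant 4·62 = 248.
Since gcd(283, 248) = 1 the prime 283 does not ramify.
Compute (62/283) via Euler: 62^((283-1)/2) mod 283 = 1, so (62/283) = 1.
d is a quadratic residue mod p, hence 283 splits in O_K.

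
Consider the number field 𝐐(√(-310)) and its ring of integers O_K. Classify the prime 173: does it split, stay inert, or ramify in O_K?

Since -310 ≢ 1 mod 4, the ring of integers is ℤ[√-310] with discriminant 4·(-310) = -1240.
173 ∤ -1240, so 173 is unramified.
Euler's criterion: (-310)^86 mod 173 = 1. Thus (-310|173) = 1.
(-310/173) = 1, so 173 splits.

splits completely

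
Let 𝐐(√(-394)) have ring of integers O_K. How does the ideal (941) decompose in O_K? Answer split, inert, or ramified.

split

-394 mod 4 = 2, hence disc K = 4·(-394) = -1576 and O_K = ℤ[√-394].
disc(K) = -1576 is not divisible by 941; 941 is unramified.
Euler's criterion: (-394)^470 mod 941 = 1. Thus (-394|941) = 1.
(-394/941) = 1, so 941 splits.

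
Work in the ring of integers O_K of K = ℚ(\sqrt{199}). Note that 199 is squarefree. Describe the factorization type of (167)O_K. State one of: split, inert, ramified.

split

199 mod 4 = 3, hence disc K = 4·199 = 796 and O_K = ℤ[√199].
Since gcd(167, 796) = 1 the prime 167 does not ramify.
Euler's criterion: 199^83 mod 167 = 1. Thus (199|167) = 1.
d is a quadratic residue mod p, hence 167 splits in O_K.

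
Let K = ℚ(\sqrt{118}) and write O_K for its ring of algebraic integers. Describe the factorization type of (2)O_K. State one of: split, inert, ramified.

Since 118 ≢ 1 mod 4, the ring of integers is ℤ[√118] with discriminant 4·118 = 472.
Ramification test: 2 | 472. The prime 2 ramifies in K.

ramified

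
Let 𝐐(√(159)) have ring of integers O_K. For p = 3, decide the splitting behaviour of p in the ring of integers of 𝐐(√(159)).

159 mod 4 = 3, hence disc K = 4·159 = 636 and O_K = ℤ[√159].
3 divides disc(K) = 636, so 3 ramifies.

ramifies in O_K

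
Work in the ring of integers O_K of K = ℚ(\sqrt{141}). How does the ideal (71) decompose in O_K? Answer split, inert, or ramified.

Since 141 ≡ 1 mod 4, the ring of integers is ℤ[(1+√141)/2] with discriminant 141.
disc(K) = 141 is not divisible by 71; 71 is unramified.
(141/71) = 70^35 mod 71 = 70, giving Legendre symbol -1.
Legendre symbol -1 ⇒ 71 is inert.

71 remains inert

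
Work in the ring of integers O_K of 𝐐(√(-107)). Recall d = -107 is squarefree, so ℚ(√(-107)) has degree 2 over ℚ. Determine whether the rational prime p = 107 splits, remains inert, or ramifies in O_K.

Since -107 ≡ 1 mod 4, the ring of integers is ℤ[(1+√-107)/2] with discriminant -107.
107 divides disc(K) = -107, so 107 ramifies.

ramifies in O_K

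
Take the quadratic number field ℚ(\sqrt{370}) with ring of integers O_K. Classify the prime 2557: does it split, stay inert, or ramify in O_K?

370 mod 4 = 2, hence disc K = 4·370 = 1480 and O_K = ℤ[√370].
disc(K) = 1480 is not divisible by 2557; 2557 is unramified.
(370/2557) = 370^1278 mod 2557 = 1, giving Legendre symbol 1.
d is a quadratic residue mod p, hence 2557 splits in O_K.

split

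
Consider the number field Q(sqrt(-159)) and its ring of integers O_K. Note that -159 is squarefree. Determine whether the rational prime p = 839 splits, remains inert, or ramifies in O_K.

839 remains inert

d = -159 ≡ 1 (mod 4), so O_K = ℤ[(1+√-159)/2] and disc(K) = d = -159.
Since gcd(839, -159) = 1 the prime 839 does not ramify.
Euler's criterion: (-159)^419 mod 839 = 838. Thus (-159|839) = -1.
Legendre symbol -1 ⇒ 839 is inert.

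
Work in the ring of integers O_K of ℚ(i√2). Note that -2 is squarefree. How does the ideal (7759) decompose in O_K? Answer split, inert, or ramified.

inert

d = -2 ≡ 2 (mod 4), so O_K = ℤ[√-2] and disc(K) = 4d = -8.
disc(K) = -8 is not divisible by 7759; 7759 is unramified.
Compute (-2/7759) via Euler: 7757^((7759-1)/2) mod 7759 = 7758, so (-2/7759) = -1.
(-2/7759) = -1, so 7759 is inert.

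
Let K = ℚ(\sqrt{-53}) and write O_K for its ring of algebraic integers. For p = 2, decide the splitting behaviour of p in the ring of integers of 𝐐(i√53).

Since -53 ≢ 1 mod 4, the ring of integers is ℤ[√-53] with discriminant 4·(-53) = -212.
Ramification test: 2 | -212. The prime 2 ramifies in K.

ramified — (2) = 𝔭²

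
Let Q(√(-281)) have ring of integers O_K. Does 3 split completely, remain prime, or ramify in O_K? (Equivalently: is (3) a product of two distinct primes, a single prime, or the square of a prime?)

d = -281 ≡ 3 (mod 4), so O_K = ℤ[√-281] and disc(K) = 4d = -1124.
disc(K) = -1124 is not divisible by 3; 3 is unramified.
Compute (-281/3) via Euler: 1^((3-1)/2) mod 3 = 1, so (-281/3) = 1.
d is a quadratic residue mod p, hence 3 splits in O_K.

split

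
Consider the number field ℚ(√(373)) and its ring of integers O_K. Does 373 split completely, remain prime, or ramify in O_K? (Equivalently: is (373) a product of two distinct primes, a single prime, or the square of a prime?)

ramified — (373) = 𝔭²

Since 373 ≡ 1 mod 4, the ring of integers is ℤ[(1+√373)/2] with discriminant 373.
Ramification test: 373 | 373. The prime 373 ramifies in K.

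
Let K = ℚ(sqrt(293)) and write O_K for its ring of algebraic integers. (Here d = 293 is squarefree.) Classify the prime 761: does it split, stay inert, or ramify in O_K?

inert — (761) stays prime in O_K

d = 293 ≡ 1 (mod 4), so O_K = ℤ[(1+√293)/2] and disc(K) = d = 293.
761 ∤ 293, so 761 is unramified.
Euler's criterion: 293^380 mod 761 = 760. Thus (293|761) = -1.
Legendre symbol -1 ⇒ 761 is inert.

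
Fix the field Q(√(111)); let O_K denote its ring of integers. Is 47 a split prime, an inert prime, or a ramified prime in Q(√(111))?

d = 111 ≡ 3 (mod 4), so O_K = ℤ[√111] and disc(K) = 4d = 444.
disc(K) = 444 is not divisible by 47; 47 is unramified.
Legendre symbol by Euler's criterion: (111/47) ≡ 111^23 ≡ 1 (mod 47), i.e. (111/47) = 1.
Legendre symbol 1 ⇒ 47 is split.

47 splits in O_K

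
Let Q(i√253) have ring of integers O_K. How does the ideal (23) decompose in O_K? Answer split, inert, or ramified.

ramified

d = -253 ≡ 3 (mod 4), so O_K = ℤ[√-253] and disc(K) = 4d = -1012.
disc(K) = -1012 = 23·(-44), so p = 23 is ramified.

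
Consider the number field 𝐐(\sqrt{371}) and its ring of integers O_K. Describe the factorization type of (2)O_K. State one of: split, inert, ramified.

ramifies in O_K

d = 371 ≡ 3 (mod 4), so O_K = ℤ[√371] and disc(K) = 4d = 1484.
disc(K) = 1484 = 2·742, so p = 2 is ramified.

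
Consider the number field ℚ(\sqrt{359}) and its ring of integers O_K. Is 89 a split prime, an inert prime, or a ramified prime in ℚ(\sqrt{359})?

Since 359 ≢ 1 mod 4, the ring of integers is ℤ[√359] with discriminant 4·359 = 1436.
disc(K) = 1436 is not divisible by 89; 89 is unramified.
Compute (359/89) via Euler: 3^((89-1)/2) mod 89 = 88, so (359/89) = -1.
Legendre symbol -1 ⇒ 89 is inert.

p is inert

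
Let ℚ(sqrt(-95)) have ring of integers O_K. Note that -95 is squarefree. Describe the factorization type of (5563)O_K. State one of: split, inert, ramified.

5563 splits in O_K

d = -95 ≡ 1 (mod 4), so O_K = ℤ[(1+√-95)/2] and disc(K) = d = -95.
5563 ∤ -95, so 5563 is unramified.
(-95/5563) = 5468^2781 mod 5563 = 1, giving Legendre symbol 1.
Legendre symbol 1 ⇒ 5563 is split.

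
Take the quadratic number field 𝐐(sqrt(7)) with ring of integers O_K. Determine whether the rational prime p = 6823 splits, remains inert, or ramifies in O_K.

Since 7 ≢ 1 mod 4, the ring of integers is ℤ[√7] with discriminant 4·7 = 28.
disc(K) = 28 is not divisible by 6823; 6823 is unramified.
Legendre symbol by Euler's criterion: (7/6823) ≡ 7^3411 ≡ 1 (mod 6823), i.e. (7/6823) = 1.
(7/6823) = 1, so 6823 splits.

splits completely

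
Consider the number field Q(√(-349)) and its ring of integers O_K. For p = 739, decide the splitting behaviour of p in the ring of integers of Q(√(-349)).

-349 mod 4 = 3, hence disc K = 4·(-349) = -1396 and O_K = ℤ[√-349].
Since gcd(739, -1396) = 1 the prime 739 does not ramify.
Legendre symbol by Euler's criterion: (-349/739) ≡ (-349)^369 ≡ 738 (mod 739), i.e. (-349/739) = -1.
(-349/739) = -1, so 739 is inert.

inert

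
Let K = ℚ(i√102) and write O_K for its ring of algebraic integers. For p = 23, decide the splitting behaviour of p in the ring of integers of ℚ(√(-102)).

-102 mod 4 = 2, hence disc K = 4·(-102) = -408 and O_K = ℤ[√-102].
Since gcd(23, -408) = 1 the prime 23 does not ramify.
Compute (-102/23) via Euler: 13^((23-1)/2) mod 23 = 1, so (-102/23) = 1.
(-102/23) = 1, so 23 splits.

split — (23) = 𝔭₁𝔭₂ with 𝔭₁ ≠ 𝔭₂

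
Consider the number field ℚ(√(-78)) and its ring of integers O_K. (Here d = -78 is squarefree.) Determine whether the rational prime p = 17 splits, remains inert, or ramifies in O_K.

d = -78 ≡ 2 (mod 4), so O_K = ℤ[√-78] and disc(K) = 4d = -312.
17 ∤ -312, so 17 is unramified.
Euler's criterion: (-78)^8 mod 17 = 16. Thus (-78|17) = -1.
Legendre symbol -1 ⇒ 17 is inert.

p is inert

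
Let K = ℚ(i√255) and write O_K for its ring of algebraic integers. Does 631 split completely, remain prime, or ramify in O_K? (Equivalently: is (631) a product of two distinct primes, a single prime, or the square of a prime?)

p splits

d = -255 ≡ 1 (mod 4), so O_K = ℤ[(1+√-255)/2] and disc(K) = d = -255.
631 ∤ -255, so 631 is unramified.
Compute (-255/631) via Euler: 376^((631-1)/2) mod 631 = 1, so (-255/631) = 1.
(-255/631) = 1, so 631 splits.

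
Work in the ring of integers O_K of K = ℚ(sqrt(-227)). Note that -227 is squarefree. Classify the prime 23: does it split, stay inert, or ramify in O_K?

p splits

-227 mod 4 = 1, hence disc K = -227 and O_K = ℤ[(1+√-227)/2].
23 ∤ -227, so 23 is unramified.
(-227/23) = 3^11 mod 23 = 1, giving Legendre symbol 1.
(-227/23) = 1, so 23 splits.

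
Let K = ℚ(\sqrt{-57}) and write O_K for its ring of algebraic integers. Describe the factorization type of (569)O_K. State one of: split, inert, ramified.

-57 mod 4 = 3, hence disc K = 4·(-57) = -228 and O_K = ℤ[√-57].
569 ∤ -228, so 569 is unramified.
(-57/569) = 512^284 mod 569 = 1, giving Legendre symbol 1.
(-57/569) = 1, so 569 splits.

splits completely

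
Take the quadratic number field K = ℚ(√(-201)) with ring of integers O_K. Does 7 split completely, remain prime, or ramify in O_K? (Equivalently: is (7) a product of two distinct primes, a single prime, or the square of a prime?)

-201 mod 4 = 3, hence disc K = 4·(-201) = -804 and O_K = ℤ[√-201].
disc(K) = -804 is not divisible by 7; 7 is unramified.
Compute (-201/7) via Euler: 2^((7-1)/2) mod 7 = 1, so (-201/7) = 1.
(-201/7) = 1, so 7 splits.

split — (7) = 𝔭₁𝔭₂ with 𝔭₁ ≠ 𝔭₂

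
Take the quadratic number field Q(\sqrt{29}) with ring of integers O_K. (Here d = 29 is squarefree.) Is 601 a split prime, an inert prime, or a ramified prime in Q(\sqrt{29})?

Since 29 ≡ 1 mod 4, the ring of integers is ℤ[(1+√29)/2] with discriminant 29.
disc(K) = 29 is not divisible by 601; 601 is unramified.
Euler's criterion: 29^300 mod 601 = 600. Thus (29|601) = -1.
d is a non-residue mod p, hence 601 remains inert in O_K.

inert — (601) stays prime in O_K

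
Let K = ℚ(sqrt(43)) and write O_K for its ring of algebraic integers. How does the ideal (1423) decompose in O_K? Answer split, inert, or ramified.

p is inert

d = 43 ≡ 3 (mod 4), so O_K = ℤ[√43] and disc(K) = 4d = 172.
disc(K) = 172 is not divisible by 1423; 1423 is unramified.
Euler's criterion: 43^711 mod 1423 = 1422. Thus (43|1423) = -1.
Legendre symbol -1 ⇒ 1423 is inert.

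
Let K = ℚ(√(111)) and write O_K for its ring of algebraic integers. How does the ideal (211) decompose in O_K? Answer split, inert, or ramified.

inert — (211) stays prime in O_K

d = 111 ≡ 3 (mod 4), so O_K = ℤ[√111] and disc(K) = 4d = 444.
211 ∤ 444, so 211 is unramified.
Legendre symbol by Euler's criterion: (111/211) ≡ 111^105 ≡ 210 (mod 211), i.e. (111/211) = -1.
d is a non-residue mod p, hence 211 remains inert in O_K.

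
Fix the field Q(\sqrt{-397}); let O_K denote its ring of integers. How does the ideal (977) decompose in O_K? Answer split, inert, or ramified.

p is inert

Since -397 ≢ 1 mod 4, the ring of integers is ℤ[√-397] with discriminant 4·(-397) = -1588.
Since gcd(977, -1588) = 1 the prime 977 does not ramify.
Compute (-397/977) via Euler: 580^((977-1)/2) mod 977 = 976, so (-397/977) = -1.
(-397/977) = -1, so 977 is inert.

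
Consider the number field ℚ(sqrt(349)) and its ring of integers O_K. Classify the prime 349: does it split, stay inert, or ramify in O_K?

Since 349 ≡ 1 mod 4, the ring of integers is ℤ[(1+√349)/2] with discriminant 349.
disc(K) = 349 = 349·1, so p = 349 is ramified.

ramified — (349) = 𝔭²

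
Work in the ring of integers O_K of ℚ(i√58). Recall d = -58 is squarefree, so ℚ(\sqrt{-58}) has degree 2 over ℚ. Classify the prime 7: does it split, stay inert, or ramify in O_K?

inert

Since -58 ≢ 1 mod 4, the ring of integers is ℤ[√-58] with discriminant 4·(-58) = -232.
disc(K) = -232 is not divisible by 7; 7 is unramified.
Compute (-58/7) via Euler: 5^((7-1)/2) mod 7 = 6, so (-58/7) = -1.
(-58/7) = -1, so 7 is inert.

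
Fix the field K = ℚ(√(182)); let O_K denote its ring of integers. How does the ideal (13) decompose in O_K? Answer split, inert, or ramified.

182 mod 4 = 2, hence disc K = 4·182 = 728 and O_K = ℤ[√182].
disc(K) = 728 = 13·56, so p = 13 is ramified.

ramified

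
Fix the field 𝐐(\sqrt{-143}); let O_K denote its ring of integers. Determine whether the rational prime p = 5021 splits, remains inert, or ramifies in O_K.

-143 mod 4 = 1, hence disc K = -143 and O_K = ℤ[(1+√-143)/2].
disc(K) = -143 is not divisible by 5021; 5021 is unramified.
Euler's criterion: (-143)^2510 mod 5021 = 1. Thus (-143|5021) = 1.
(-143/5021) = 1, so 5021 splits.

splits completely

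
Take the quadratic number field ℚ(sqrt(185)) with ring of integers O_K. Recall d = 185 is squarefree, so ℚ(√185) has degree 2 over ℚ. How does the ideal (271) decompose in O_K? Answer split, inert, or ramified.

p splits

d = 185 ≡ 1 (mod 4), so O_K = ℤ[(1+√185)/2] and disc(K) = d = 185.
271 ∤ 185, so 271 is unramified.
Euler's criterion: 185^135 mod 271 = 1. Thus (185|271) = 1.
(185/271) = 1, so 271 splits.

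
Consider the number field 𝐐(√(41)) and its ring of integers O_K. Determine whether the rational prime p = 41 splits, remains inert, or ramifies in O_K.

Since 41 ≡ 1 mod 4, the ring of integers is ℤ[(1+√41)/2] with discriminant 41.
41 divides disc(K) = 41, so 41 ramifies.

ramified — (41) = 𝔭²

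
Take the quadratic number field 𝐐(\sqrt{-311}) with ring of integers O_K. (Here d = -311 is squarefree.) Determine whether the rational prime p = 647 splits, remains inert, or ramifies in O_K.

p splits

-311 mod 4 = 1, hence disc K = -311 and O_K = ℤ[(1+√-311)/2].
disc(K) = -311 is not divisible by 647; 647 is unramified.
(-311/647) = 336^323 mod 647 = 1, giving Legendre symbol 1.
(-311/647) = 1, so 647 splits.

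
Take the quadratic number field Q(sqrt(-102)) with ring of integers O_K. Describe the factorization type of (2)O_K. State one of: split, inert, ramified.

-102 mod 4 = 2, hence disc K = 4·(-102) = -408 and O_K = ℤ[√-102].
disc(K) = -408 = 2·(-204), so p = 2 is ramified.

ramified — (2) = 𝔭²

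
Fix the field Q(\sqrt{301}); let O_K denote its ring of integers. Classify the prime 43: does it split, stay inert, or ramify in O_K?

d = 301 ≡ 1 (mod 4), so O_K = ℤ[(1+√301)/2] and disc(K) = d = 301.
disc(K) = 301 = 43·7, so p = 43 is ramified.

ramified — (43) = 𝔭²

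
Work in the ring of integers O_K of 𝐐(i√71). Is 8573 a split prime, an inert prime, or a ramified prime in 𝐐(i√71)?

Since -71 ≡ 1 mod 4, the ring of integers is ℤ[(1+√-71)/2] with discriminant -71.
8573 ∤ -71, so 8573 is unramified.
Compute (-71/8573) via Euler: 8502^((8573-1)/2) mod 8573 = 8572, so (-71/8573) = -1.
(-71/8573) = -1, so 8573 is inert.

inert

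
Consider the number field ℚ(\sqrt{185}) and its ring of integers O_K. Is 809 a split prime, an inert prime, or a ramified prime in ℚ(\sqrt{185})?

remains prime (inert)

d = 185 ≡ 1 (mod 4), so O_K = ℤ[(1+√185)/2] and disc(K) = d = 185.
Since gcd(809, 185) = 1 the prime 809 does not ramify.
Euler's criterion: 185^404 mod 809 = 808. Thus (185|809) = -1.
Legendre symbol -1 ⇒ 809 is inert.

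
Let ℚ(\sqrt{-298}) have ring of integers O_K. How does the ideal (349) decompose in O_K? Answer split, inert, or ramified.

split — (349) = 𝔭₁𝔭₂ with 𝔭₁ ≠ 𝔭₂

Since -298 ≢ 1 mod 4, the ring of integers is ℤ[√-298] with discriminant 4·(-298) = -1192.
349 ∤ -1192, so 349 is unramified.
(-298/349) = 51^174 mod 349 = 1, giving Legendre symbol 1.
Legendre symbol 1 ⇒ 349 is split.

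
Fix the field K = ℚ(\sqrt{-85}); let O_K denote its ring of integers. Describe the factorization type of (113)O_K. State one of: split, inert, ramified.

split

Since -85 ≢ 1 mod 4, the ring of integers is ℤ[√-85] with discriminant 4·(-85) = -340.
Since gcd(113, -340) = 1 the prime 113 does not ramify.
Compute (-85/113) via Euler: 28^((113-1)/2) mod 113 = 1, so (-85/113) = 1.
Legendre symbol 1 ⇒ 113 is split.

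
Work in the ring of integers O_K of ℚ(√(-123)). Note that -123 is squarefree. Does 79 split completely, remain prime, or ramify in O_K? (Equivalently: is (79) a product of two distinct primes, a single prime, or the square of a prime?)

-123 mod 4 = 1, hence disc K = -123 and O_K = ℤ[(1+√-123)/2].
disc(K) = -123 is not divisible by 79; 79 is unramified.
Legendre symbol by Euler's criterion: (-123/79) ≡ (-123)^39 ≡ 78 (mod 79), i.e. (-123/79) = -1.
(-123/79) = -1, so 79 is inert.

79 remains inert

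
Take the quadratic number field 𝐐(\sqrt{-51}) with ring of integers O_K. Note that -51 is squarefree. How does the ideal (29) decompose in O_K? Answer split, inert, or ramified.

-51 mod 4 = 1, hence disc K = -51 and O_K = ℤ[(1+√-51)/2].
29 ∤ -51, so 29 is unramified.
(-51/29) = 7^14 mod 29 = 1, giving Legendre symbol 1.
(-51/29) = 1, so 29 splits.

p splits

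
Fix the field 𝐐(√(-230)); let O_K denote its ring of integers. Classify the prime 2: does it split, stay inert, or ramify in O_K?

Since -230 ≢ 1 mod 4, the ring of integers is ℤ[√-230] with discriminant 4·(-230) = -920.
disc(K) = -920 = 2·(-460), so p = 2 is ramified.

ramifies in O_K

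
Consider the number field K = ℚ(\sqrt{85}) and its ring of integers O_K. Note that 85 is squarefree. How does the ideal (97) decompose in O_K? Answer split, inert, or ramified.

d = 85 ≡ 1 (mod 4), so O_K = ℤ[(1+√85)/2] and disc(K) = d = 85.
disc(K) = 85 is not divisible by 97; 97 is unramified.
(85/97) = 85^48 mod 97 = 1, giving Legendre symbol 1.
d is a quadratic residue mod p, hence 97 splits in O_K.

p splits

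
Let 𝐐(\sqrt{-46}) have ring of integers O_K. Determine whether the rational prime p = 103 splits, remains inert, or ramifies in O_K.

-46 mod 4 = 2, hence disc K = 4·(-46) = -184 and O_K = ℤ[√-46].
disc(K) = -184 is not divisible by 103; 103 is unramified.
Legendre symbol by Euler's criterion: (-46/103) ≡ (-46)^51 ≡ 102 (mod 103), i.e. (-46/103) = -1.
Legendre symbol -1 ⇒ 103 is inert.

inert — (103) stays prime in O_K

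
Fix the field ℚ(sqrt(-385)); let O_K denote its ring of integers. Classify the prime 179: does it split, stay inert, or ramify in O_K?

Since -385 ≢ 1 mod 4, the ring of integers is ℤ[√-385] with discriminant 4·(-385) = -1540.
disc(K) = -1540 is not divisible by 179; 179 is unramified.
Legendre symbol by Euler's criterion: (-385/179) ≡ (-385)^89 ≡ 178 (mod 179), i.e. (-385/179) = -1.
(-385/179) = -1, so 179 is inert.

remains prime (inert)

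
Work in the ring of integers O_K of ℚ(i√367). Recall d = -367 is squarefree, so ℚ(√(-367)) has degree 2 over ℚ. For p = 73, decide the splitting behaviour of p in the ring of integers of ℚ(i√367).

Since -367 ≡ 1 mod 4, the ring of integers is ℤ[(1+√-367)/2] with discriminant -367.
73 ∤ -367, so 73 is unramified.
Compute (-367/73) via Euler: 71^((73-1)/2) mod 73 = 1, so (-367/73) = 1.
(-367/73) = 1, so 73 splits.

split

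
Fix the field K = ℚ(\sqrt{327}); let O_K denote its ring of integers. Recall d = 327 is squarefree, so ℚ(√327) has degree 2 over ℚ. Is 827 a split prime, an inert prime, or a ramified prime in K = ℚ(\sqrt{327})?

Since 327 ≢ 1 mod 4, the ring of integers is ℤ[√327] with discriminant 4·327 = 1308.
disc(K) = 1308 is not divisible by 827; 827 is unramified.
Compute (327/827) via Euler: 327^((827-1)/2) mod 827 = 1, so (327/827) = 1.
(327/827) = 1, so 827 splits.

827 splits in O_K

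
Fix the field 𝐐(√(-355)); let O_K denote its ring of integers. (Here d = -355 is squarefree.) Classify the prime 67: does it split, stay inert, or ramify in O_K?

d = -355 ≡ 1 (mod 4), so O_K = ℤ[(1+√-355)/2] and disc(K) = d = -355.
67 ∤ -355, so 67 is unramified.
(-355/67) = 47^33 mod 67 = 1, giving Legendre symbol 1.
Legendre symbol 1 ⇒ 67 is split.

67 splits in O_K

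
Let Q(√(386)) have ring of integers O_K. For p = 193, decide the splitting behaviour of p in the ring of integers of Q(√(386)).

ramifies in O_K

Since 386 ≢ 1 mod 4, the ring of integers is ℤ[√386] with discriminant 4·386 = 1544.
Ramification test: 193 | 1544. The prime 193 ramifies in K.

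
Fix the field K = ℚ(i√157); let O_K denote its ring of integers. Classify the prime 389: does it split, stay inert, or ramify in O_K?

389 splits in O_K

-157 mod 4 = 3, hence disc K = 4·(-157) = -628 and O_K = ℤ[√-157].
Since gcd(389, -628) = 1 the prime 389 does not ramify.
Euler's criterion: (-157)^194 mod 389 = 1. Thus (-157|389) = 1.
d is a quadratic residue mod p, hence 389 splits in O_K.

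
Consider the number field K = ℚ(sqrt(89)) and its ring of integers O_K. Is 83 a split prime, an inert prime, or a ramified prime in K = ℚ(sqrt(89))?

d = 89 ≡ 1 (mod 4), so O_K = ℤ[(1+√89)/2] and disc(K) = d = 89.
disc(K) = 89 is not divisible by 83; 83 is unramified.
Compute (89/83) via Euler: 6^((83-1)/2) mod 83 = 82, so (89/83) = -1.
d is a non-residue mod p, hence 83 remains inert in O_K.

83 remains inert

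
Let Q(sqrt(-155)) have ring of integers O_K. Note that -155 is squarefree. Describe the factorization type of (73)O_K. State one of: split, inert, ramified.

d = -155 ≡ 1 (mod 4), so O_K = ℤ[(1+√-155)/2] and disc(K) = d = -155.
disc(K) = -155 is not divisible by 73; 73 is unramified.
(-155/73) = 64^36 mod 73 = 1, giving Legendre symbol 1.
d is a quadratic residue mod p, hence 73 splits in O_K.

split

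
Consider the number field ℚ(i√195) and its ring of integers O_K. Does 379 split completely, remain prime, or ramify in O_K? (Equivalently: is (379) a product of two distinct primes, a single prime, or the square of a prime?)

d = -195 ≡ 1 (mod 4), so O_K = ℤ[(1+√-195)/2] and disc(K) = d = -195.
379 ∤ -195, so 379 is unramified.
Euler's criterion: (-195)^189 mod 379 = 378. Thus (-195|379) = -1.
(-195/379) = -1, so 379 is inert.

remains prime (inert)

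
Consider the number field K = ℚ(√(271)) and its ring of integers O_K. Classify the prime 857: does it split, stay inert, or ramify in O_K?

271 mod 4 = 3, hence disc K = 4·271 = 1084 and O_K = ℤ[√271].
Since gcd(857, 1084) = 1 the prime 857 does not ramify.
Euler's criterion: 271^428 mod 857 = 1. Thus (271|857) = 1.
(271/857) = 1, so 857 splits.

857 splits in O_K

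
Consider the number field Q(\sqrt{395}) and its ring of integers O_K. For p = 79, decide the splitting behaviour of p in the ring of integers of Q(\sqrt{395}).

ramified — (79) = 𝔭²

d = 395 ≡ 3 (mod 4), so O_K = ℤ[√395] and disc(K) = 4d = 1580.
Ramification test: 79 | 1580. The prime 79 ramifies in K.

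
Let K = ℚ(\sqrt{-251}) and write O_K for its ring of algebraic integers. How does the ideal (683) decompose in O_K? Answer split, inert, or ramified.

Since -251 ≡ 1 mod 4, the ring of integers is ℤ[(1+√-251)/2] with discriminant -251.
Since gcd(683, -251) = 1 the prime 683 does not ramify.
Euler's criterion: (-251)^341 mod 683 = 1. Thus (-251|683) = 1.
(-251/683) = 1, so 683 splits.

splits completely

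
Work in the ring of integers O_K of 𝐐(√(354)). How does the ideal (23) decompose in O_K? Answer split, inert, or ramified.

23 splits in O_K

354 mod 4 = 2, hence disc K = 4·354 = 1416 and O_K = ℤ[√354].
disc(K) = 1416 is not divisible by 23; 23 is unramified.
Legendre symbol by Euler's criterion: (354/23) ≡ 354^11 ≡ 1 (mod 23), i.e. (354/23) = 1.
d is a quadratic residue mod p, hence 23 splits in O_K.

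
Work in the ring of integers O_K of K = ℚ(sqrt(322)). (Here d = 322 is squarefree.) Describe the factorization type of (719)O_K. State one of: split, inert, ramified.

322 mod 4 = 2, hence disc K = 4·322 = 1288 and O_K = ℤ[√322].
disc(K) = 1288 is not divisible by 719; 719 is unramified.
(322/719) = 322^359 mod 719 = 718, giving Legendre symbol -1.
d is a non-residue mod p, hence 719 remains inert in O_K.

p is inert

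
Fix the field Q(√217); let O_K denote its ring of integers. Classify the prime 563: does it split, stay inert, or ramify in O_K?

inert

Since 217 ≡ 1 mod 4, the ring of integers is ℤ[(1+√217)/2] with discriminant 217.
disc(K) = 217 is not divisible by 563; 563 is unramified.
Compute (217/563) via Euler: 217^((563-1)/2) mod 563 = 562, so (217/563) = -1.
d is a non-residue mod p, hence 563 remains inert in O_K.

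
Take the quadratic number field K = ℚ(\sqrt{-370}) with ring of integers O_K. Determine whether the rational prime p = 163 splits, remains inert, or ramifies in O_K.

Since -370 ≢ 1 mod 4, the ring of integers is ℤ[√-370] with discriminant 4·(-370) = -1480.
Since gcd(163, -1480) = 1 the prime 163 does not ramify.
(-370/163) = 119^81 mod 163 = 1, giving Legendre symbol 1.
(-370/163) = 1, so 163 splits.

split — (163) = 𝔭₁𝔭₂ with 𝔭₁ ≠ 𝔭₂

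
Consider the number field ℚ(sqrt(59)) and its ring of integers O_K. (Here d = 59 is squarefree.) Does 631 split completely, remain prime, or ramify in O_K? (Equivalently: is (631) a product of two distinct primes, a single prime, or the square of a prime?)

Since 59 ≢ 1 mod 4, the ring of integers is ℤ[√59] with discriminant 4·59 = 236.
Since gcd(631, 236) = 1 the prime 631 does not ramify.
(59/631) = 59^315 mod 631 = 630, giving Legendre symbol -1.
d is a non-residue mod p, hence 631 remains inert in O_K.

remains prime (inert)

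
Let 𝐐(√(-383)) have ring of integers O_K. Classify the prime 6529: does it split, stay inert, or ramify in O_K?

split — (6529) = 𝔭₁𝔭₂ with 𝔭₁ ≠ 𝔭₂

d = -383 ≡ 1 (mod 4), so O_K = ℤ[(1+√-383)/2] and disc(K) = d = -383.
disc(K) = -383 is not divisible by 6529; 6529 is unramified.
Compute (-383/6529) via Euler: 6146^((6529-1)/2) mod 6529 = 1, so (-383/6529) = 1.
Legendre symbol 1 ⇒ 6529 is split.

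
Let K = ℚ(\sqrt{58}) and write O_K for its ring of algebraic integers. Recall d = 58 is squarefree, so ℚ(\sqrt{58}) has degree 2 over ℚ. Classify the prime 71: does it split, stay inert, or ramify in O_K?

splits completely

d = 58 ≡ 2 (mod 4), so O_K = ℤ[√58] and disc(K) = 4d = 232.
Since gcd(71, 232) = 1 the prime 71 does not ramify.
(58/71) = 58^35 mod 71 = 1, giving Legendre symbol 1.
(58/71) = 1, so 71 splits.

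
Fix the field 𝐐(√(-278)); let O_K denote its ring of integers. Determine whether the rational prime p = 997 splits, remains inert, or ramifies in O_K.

inert — (997) stays prime in O_K

-278 mod 4 = 2, hence disc K = 4·(-278) = -1112 and O_K = ℤ[√-278].
disc(K) = -1112 is not divisible by 997; 997 is unramified.
(-278/997) = 719^498 mod 997 = 996, giving Legendre symbol -1.
d is a non-residue mod p, hence 997 remains inert in O_K.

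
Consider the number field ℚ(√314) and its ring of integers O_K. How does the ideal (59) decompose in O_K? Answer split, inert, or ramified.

314 mod 4 = 2, hence disc K = 4·314 = 1256 and O_K = ℤ[√314].
disc(K) = 1256 is not divisible by 59; 59 is unramified.
Legendre symbol by Euler's criterion: (314/59) ≡ 314^29 ≡ 1 (mod 59), i.e. (314/59) = 1.
(314/59) = 1, so 59 splits.

p splits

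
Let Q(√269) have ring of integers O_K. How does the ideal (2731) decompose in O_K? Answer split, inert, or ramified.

splits completely

Since 269 ≡ 1 mod 4, the ring of integers is ℤ[(1+√269)/2] with discriminant 269.
Since gcd(2731, 269) = 1 the prime 2731 does not ramify.
Legendre symbol by Euler's criterion: (269/2731) ≡ 269^1365 ≡ 1 (mod 2731), i.e. (269/2731) = 1.
d is a quadratic residue mod p, hence 2731 splits in O_K.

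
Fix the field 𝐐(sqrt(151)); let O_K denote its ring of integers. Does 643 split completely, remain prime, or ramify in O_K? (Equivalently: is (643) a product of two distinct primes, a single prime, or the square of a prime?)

151 mod 4 = 3, hence disc K = 4·151 = 604 and O_K = ℤ[√151].
disc(K) = 604 is not divisible by 643; 643 is unramified.
Euler's criterion: 151^321 mod 643 = 642. Thus (151|643) = -1.
d is a non-residue mod p, hence 643 remains inert in O_K.

remains prime (inert)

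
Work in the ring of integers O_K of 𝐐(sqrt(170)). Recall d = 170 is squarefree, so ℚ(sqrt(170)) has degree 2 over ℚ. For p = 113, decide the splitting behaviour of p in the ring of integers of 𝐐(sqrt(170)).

p splits

Since 170 ≢ 1 mod 4, the ring of integers is ℤ[√170] with discriminant 4·170 = 680.
113 ∤ 680, so 113 is unramified.
Legendre symbol by Euler's criterion: (170/113) ≡ 170^56 ≡ 1 (mod 113), i.e. (170/113) = 1.
Legendre symbol 1 ⇒ 113 is split.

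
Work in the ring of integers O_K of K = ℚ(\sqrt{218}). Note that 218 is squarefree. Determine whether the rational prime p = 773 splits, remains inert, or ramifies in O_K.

split — (773) = 𝔭₁𝔭₂ with 𝔭₁ ≠ 𝔭₂

Since 218 ≢ 1 mod 4, the ring of integers is ℤ[√218] with discriminant 4·218 = 872.
Since gcd(773, 872) = 1 the prime 773 does not ramify.
Euler's criterion: 218^386 mod 773 = 1. Thus (218|773) = 1.
(218/773) = 1, so 773 splits.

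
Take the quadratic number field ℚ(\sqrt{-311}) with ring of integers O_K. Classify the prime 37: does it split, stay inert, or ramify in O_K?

37 remains inert

Since -311 ≡ 1 mod 4, the ring of integers is ℤ[(1+√-311)/2] with discriminant -311.
Since gcd(37, -311) = 1 the prime 37 does not ramify.
Compute (-311/37) via Euler: 22^((37-1)/2) mod 37 = 36, so (-311/37) = -1.
(-311/37) = -1, so 37 is inert.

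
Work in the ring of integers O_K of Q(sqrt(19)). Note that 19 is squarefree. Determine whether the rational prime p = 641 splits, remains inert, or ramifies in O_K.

p is inert

Since 19 ≢ 1 mod 4, the ring of integers is ℤ[√19] with discriminant 4·19 = 76.
disc(K) = 76 is not divisible by 641; 641 is unramified.
Euler's criterion: 19^320 mod 641 = 640. Thus (19|641) = -1.
Legendre symbol -1 ⇒ 641 is inert.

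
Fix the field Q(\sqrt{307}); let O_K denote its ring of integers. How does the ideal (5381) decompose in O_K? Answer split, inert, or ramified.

Since 307 ≢ 1 mod 4, the ring of integers is ℤ[√307] with discriminant 4·307 = 1228.
5381 ∤ 1228, so 5381 is unramified.
Euler's criterion: 307^2690 mod 5381 = 5380. Thus (307|5381) = -1.
(307/5381) = -1, so 5381 is inert.

remains prime (inert)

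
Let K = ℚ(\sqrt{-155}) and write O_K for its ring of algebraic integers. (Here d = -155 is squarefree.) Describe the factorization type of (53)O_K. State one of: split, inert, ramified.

split — (53) = 𝔭₁𝔭₂ with 𝔭₁ ≠ 𝔭₂

-155 mod 4 = 1, hence disc K = -155 and O_K = ℤ[(1+√-155)/2].
Since gcd(53, -155) = 1 the prime 53 does not ramify.
Legendre symbol by Euler's criterion: (-155/53) ≡ (-155)^26 ≡ 1 (mod 53), i.e. (-155/53) = 1.
d is a quadratic residue mod p, hence 53 splits in O_K.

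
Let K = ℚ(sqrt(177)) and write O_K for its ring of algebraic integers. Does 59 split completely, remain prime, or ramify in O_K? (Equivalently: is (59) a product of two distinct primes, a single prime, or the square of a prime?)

Since 177 ≡ 1 mod 4, the ring of integers is ℤ[(1+√177)/2] with discriminant 177.
disc(K) = 177 = 59·3, so p = 59 is ramified.

ramified — (59) = 𝔭²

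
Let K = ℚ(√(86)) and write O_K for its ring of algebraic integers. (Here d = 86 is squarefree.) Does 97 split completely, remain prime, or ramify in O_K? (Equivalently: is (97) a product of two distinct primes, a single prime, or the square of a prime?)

split

d = 86 ≡ 2 (mod 4), so O_K = ℤ[√86] and disc(K) = 4d = 344.
97 ∤ 344, so 97 is unramified.
Compute (86/97) via Euler: 86^((97-1)/2) mod 97 = 1, so (86/97) = 1.
d is a quadratic residue mod p, hence 97 splits in O_K.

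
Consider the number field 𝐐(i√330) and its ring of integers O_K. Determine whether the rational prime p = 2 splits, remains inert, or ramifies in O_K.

Since -330 ≢ 1 mod 4, the ring of integers is ℤ[√-330] with discriminant 4·(-330) = -1320.
Ramification test: 2 | -1320. The prime 2 ramifies in K.

ramified — (2) = 𝔭²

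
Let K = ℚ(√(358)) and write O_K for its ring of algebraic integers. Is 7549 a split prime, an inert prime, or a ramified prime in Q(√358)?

inert — (7549) stays prime in O_K

Since 358 ≢ 1 mod 4, the ring of integers is ℤ[√358] with discriminant 4·358 = 1432.
disc(K) = 1432 is not divisible by 7549; 7549 is unramified.
Euler's criterion: 358^3774 mod 7549 = 7548. Thus (358|7549) = -1.
(358/7549) = -1, so 7549 is inert.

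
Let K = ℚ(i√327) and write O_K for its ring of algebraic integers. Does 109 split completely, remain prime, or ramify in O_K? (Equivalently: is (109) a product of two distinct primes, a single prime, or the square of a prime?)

p ramifies

-327 mod 4 = 1, hence disc K = -327 and O_K = ℤ[(1+√-327)/2].
Ramification test: 109 | -327. The prime 109 ramifies in K.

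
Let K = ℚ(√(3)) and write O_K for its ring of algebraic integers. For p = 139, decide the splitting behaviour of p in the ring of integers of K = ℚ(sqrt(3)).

Since 3 ≢ 1 mod 4, the ring of integers is ℤ[√3] with discriminant 4·3 = 12.
Since gcd(139, 12) = 1 the prime 139 does not ramify.
Legendre symbol by Euler's criterion: (3/139) ≡ 3^69 ≡ 138 (mod 139), i.e. (3/139) = -1.
Legendre symbol -1 ⇒ 139 is inert.

p is inert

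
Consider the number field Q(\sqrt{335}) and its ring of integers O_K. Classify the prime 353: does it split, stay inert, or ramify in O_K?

splits completely

Since 335 ≢ 1 mod 4, the ring of integers is ℤ[√335] with discriminant 4·335 = 1340.
Since gcd(353, 1340) = 1 the prime 353 does not ramify.
Compute (335/353) via Euler: 335^((353-1)/2) mod 353 = 1, so (335/353) = 1.
Legendre symbol 1 ⇒ 353 is split.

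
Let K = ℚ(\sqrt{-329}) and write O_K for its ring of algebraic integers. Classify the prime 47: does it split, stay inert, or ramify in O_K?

d = -329 ≡ 3 (mod 4), so O_K = ℤ[√-329] and disc(K) = 4d = -1316.
Ramification test: 47 | -1316. The prime 47 ramifies in K.

p ramifies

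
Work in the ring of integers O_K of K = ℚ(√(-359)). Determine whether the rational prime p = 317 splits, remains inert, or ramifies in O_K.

d = -359 ≡ 1 (mod 4), so O_K = ℤ[(1+√-359)/2] and disc(K) = d = -359.
disc(K) = -359 is not divisible by 317; 317 is unramified.
Euler's criterion: (-359)^158 mod 317 = 1. Thus (-359|317) = 1.
d is a quadratic residue mod p, hence 317 splits in O_K.

p splits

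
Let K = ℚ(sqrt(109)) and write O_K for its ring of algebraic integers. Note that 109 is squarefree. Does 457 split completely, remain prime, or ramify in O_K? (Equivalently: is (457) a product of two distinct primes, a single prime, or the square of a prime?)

splits completely

109 mod 4 = 1, hence disc K = 109 and O_K = ℤ[(1+√109)/2].
457 ∤ 109, so 457 is unramified.
Legendre symbol by Euler's criterion: (109/457) ≡ 109^228 ≡ 1 (mod 457), i.e. (109/457) = 1.
Legendre symbol 1 ⇒ 457 is split.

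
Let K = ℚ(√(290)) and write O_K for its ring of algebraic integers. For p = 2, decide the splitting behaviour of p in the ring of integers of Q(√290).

ramified — (2) = 𝔭²

290 mod 4 = 2, hence disc K = 4·290 = 1160 and O_K = ℤ[√290].
2 divides disc(K) = 1160, so 2 ramifies.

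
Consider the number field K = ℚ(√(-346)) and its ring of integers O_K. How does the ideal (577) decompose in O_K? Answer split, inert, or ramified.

remains prime (inert)

-346 mod 4 = 2, hence disc K = 4·(-346) = -1384 and O_K = ℤ[√-346].
Since gcd(577, -1384) = 1 the prime 577 does not ramify.
(-346/577) = 231^288 mod 577 = 576, giving Legendre symbol -1.
Legendre symbol -1 ⇒ 577 is inert.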